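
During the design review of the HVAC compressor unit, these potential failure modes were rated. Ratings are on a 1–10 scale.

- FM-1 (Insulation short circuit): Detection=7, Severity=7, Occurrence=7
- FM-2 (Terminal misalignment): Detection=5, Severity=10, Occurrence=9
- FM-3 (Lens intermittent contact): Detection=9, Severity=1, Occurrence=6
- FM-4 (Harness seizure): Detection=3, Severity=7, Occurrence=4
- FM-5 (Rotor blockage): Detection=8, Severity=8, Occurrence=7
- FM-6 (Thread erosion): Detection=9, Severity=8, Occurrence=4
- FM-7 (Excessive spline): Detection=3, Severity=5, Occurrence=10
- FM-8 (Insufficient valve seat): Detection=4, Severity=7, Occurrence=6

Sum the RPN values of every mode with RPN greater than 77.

RPN = Severity × Occurrence × Detection:
  FM-1: 7 × 7 × 7 = 343
  FM-2: 10 × 9 × 5 = 450
  FM-3: 1 × 6 × 9 = 54
  FM-4: 7 × 4 × 3 = 84
  FM-5: 8 × 7 × 8 = 448
  FM-6: 8 × 4 × 9 = 288
  FM-7: 5 × 10 × 3 = 150
  FM-8: 7 × 6 × 4 = 168
RPN > 77: FM-1 (343), FM-2 (450), FM-4 (84), FM-5 (448), FM-6 (288), FM-7 (150), FM-8 (168).
Sum: 343 + 450 + 84 + 448 + 288 + 150 + 168 = 1931.

1931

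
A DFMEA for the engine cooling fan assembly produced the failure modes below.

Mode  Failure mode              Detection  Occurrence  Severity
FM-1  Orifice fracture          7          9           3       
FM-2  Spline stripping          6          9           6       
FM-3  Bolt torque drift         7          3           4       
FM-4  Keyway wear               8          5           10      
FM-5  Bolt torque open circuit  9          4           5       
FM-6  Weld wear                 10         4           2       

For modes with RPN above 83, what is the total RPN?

RPN = Severity × Occurrence × Detection:
  FM-1: 3 × 9 × 7 = 189
  FM-2: 6 × 9 × 6 = 324
  FM-3: 4 × 3 × 7 = 84
  FM-4: 10 × 5 × 8 = 400
  FM-5: 5 × 4 × 9 = 180
  FM-6: 2 × 4 × 10 = 80
RPN > 83: FM-1 (189), FM-2 (324), FM-3 (84), FM-4 (400), FM-5 (180).
Sum: 189 + 324 + 84 + 400 + 180 = 1177.

1177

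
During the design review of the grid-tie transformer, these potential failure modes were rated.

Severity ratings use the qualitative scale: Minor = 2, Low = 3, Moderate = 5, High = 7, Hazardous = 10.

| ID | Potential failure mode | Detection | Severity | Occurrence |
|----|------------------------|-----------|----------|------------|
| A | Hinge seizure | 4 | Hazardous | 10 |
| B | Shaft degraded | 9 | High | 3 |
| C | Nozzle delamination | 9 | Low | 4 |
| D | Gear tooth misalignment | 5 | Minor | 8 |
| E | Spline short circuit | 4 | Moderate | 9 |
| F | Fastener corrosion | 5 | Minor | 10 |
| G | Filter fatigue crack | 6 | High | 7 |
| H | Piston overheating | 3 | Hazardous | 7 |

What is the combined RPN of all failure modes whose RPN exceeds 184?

RPN = Severity × Occurrence × Detection:
  A: 10 × 10 × 4 = 400
  B: 7 × 3 × 9 = 189
  C: 3 × 4 × 9 = 108
  D: 2 × 8 × 5 = 80
  E: 5 × 9 × 4 = 180
  F: 2 × 10 × 5 = 100
  G: 7 × 7 × 6 = 294
  H: 10 × 7 × 3 = 210
RPN > 184: A (400), B (189), G (294), H (210).
Sum: 400 + 189 + 294 + 210 = 1093.

1093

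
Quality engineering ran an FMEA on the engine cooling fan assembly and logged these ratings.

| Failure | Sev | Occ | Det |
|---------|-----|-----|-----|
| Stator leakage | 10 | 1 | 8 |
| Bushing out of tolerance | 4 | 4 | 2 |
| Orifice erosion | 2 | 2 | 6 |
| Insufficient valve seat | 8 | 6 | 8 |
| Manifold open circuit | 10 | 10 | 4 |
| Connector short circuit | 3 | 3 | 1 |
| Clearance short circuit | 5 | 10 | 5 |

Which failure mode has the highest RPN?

Manifold open circuit

RPN = Severity × Occurrence × Detection:
  Stator leakage: 10 × 1 × 8 = 80
  Bushing out of tolerance: 4 × 4 × 2 = 32
  Orifice erosion: 2 × 2 × 6 = 24
  Insufficient valve seat: 8 × 6 × 8 = 384
  Manifold open circuit: 10 × 10 × 4 = 400
  Connector short circuit: 3 × 3 × 1 = 9
  Clearance short circuit: 5 × 10 × 5 = 250
Highest RPN is 400 → Manifold open circuit.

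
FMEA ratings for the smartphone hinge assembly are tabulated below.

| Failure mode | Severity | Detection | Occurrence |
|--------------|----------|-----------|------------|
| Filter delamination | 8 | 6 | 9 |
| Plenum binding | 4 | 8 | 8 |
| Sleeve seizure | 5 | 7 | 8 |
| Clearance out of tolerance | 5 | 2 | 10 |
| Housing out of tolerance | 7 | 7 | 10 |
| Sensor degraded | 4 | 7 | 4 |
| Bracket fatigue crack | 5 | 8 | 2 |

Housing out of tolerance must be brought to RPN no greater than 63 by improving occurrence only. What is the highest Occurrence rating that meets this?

1

Housing out of tolerance: S=7, O=10, D=7 → current RPN = 490.
Fixed product = 49. Need 49 × O ≤ 63, so O ≤ 63/49 = 1.29.
Maximum integer Occurrence rating = 1 (gives RPN 49; O=2 would give 98 > 63).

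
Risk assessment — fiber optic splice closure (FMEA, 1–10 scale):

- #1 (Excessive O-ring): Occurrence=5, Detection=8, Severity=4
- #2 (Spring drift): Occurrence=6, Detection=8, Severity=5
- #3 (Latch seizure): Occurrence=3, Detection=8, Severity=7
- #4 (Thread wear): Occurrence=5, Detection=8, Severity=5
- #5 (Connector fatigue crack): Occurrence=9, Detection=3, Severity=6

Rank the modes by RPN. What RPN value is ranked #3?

168

RPN = Severity × Occurrence × Detection:
  #1: 4 × 5 × 8 = 160
  #2: 5 × 6 × 8 = 240
  #3: 7 × 3 × 8 = 168
  #4: 5 × 5 × 8 = 200
  #5: 6 × 9 × 3 = 162
Sorted descending: 240, 200, 168, 162, 160.
The third-highest RPN is 168 (#3).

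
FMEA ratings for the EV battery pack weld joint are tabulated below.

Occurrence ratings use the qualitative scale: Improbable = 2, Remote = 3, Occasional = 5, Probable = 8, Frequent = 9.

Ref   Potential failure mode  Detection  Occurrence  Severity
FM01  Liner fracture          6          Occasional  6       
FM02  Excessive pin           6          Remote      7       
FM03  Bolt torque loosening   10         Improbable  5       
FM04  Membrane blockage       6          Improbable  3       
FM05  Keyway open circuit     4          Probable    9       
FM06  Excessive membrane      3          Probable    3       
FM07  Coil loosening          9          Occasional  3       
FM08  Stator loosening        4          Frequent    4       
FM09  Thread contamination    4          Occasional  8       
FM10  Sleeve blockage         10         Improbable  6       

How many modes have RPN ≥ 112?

RPN = Severity × Occurrence × Detection:
  FM01: 6 × 5 × 6 = 180
  FM02: 7 × 3 × 6 = 126
  FM03: 5 × 2 × 10 = 100
  FM04: 3 × 2 × 6 = 36
  FM05: 9 × 8 × 4 = 288
  FM06: 3 × 8 × 3 = 72
  FM07: 3 × 5 × 9 = 135
  FM08: 4 × 9 × 4 = 144
  FM09: 8 × 5 × 4 = 160
  FM10: 6 × 2 × 10 = 120
Modes with RPN ≥ 112: FM01 (180), FM02 (126), FM05 (288), FM07 (135), FM08 (144), FM09 (160), FM10 (120) → 7.

7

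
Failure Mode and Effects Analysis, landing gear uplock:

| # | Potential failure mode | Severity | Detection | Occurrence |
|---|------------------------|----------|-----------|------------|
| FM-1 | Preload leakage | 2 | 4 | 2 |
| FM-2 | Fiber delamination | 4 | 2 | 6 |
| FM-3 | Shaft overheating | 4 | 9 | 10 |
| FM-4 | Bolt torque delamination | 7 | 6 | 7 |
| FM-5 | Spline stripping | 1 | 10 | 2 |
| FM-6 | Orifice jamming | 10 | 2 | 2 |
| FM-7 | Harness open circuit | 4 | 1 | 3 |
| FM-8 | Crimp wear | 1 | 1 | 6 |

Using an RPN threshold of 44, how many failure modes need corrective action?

3

RPN = Severity × Occurrence × Detection:
  FM-1: 2 × 2 × 4 = 16
  FM-2: 4 × 6 × 2 = 48
  FM-3: 4 × 10 × 9 = 360
  FM-4: 7 × 7 × 6 = 294
  FM-5: 1 × 2 × 10 = 20
  FM-6: 10 × 2 × 2 = 40
  FM-7: 4 × 3 × 1 = 12
  FM-8: 1 × 6 × 1 = 6
Modes with RPN ≥ 44: FM-2 (48), FM-3 (360), FM-4 (294) → 3.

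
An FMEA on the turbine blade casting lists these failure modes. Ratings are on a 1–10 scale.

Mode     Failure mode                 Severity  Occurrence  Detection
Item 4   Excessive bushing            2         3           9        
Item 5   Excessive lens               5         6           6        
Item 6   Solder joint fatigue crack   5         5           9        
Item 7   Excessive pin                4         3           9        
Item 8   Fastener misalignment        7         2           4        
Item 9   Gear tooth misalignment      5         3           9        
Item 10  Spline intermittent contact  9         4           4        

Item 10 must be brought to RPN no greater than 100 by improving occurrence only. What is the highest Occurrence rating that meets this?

Item 10: S=9, O=4, D=4 → current RPN = 144.
Fixed product = 36. Need 36 × O ≤ 100, so O ≤ 100/36 = 2.78.
Maximum integer Occurrence rating = 2 (gives RPN 72; O=3 would give 108 > 100).

2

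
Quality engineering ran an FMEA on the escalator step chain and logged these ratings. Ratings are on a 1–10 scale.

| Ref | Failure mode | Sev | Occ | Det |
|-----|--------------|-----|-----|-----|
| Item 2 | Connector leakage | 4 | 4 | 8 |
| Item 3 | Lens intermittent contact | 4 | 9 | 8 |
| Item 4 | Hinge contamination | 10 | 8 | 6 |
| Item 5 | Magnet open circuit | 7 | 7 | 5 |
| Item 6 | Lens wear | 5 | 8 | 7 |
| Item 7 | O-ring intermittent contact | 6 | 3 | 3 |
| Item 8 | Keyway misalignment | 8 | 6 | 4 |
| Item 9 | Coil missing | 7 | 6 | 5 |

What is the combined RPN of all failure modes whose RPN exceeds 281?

768

RPN = Severity × Occurrence × Detection:
  Item 2: 4 × 4 × 8 = 128
  Item 3: 4 × 9 × 8 = 288
  Item 4: 10 × 8 × 6 = 480
  Item 5: 7 × 7 × 5 = 245
  Item 6: 5 × 8 × 7 = 280
  Item 7: 6 × 3 × 3 = 54
  Item 8: 8 × 6 × 4 = 192
  Item 9: 7 × 6 × 5 = 210
RPN > 281: Item 3 (288), Item 4 (480).
Sum: 288 + 480 = 768.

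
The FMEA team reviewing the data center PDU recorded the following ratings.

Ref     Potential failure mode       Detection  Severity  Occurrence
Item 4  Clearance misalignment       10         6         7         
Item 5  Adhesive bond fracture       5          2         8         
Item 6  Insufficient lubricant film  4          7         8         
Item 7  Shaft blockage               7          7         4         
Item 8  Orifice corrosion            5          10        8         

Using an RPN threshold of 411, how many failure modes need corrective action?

1

RPN = Severity × Occurrence × Detection:
  Item 4: 6 × 7 × 10 = 420
  Item 5: 2 × 8 × 5 = 80
  Item 6: 7 × 8 × 4 = 224
  Item 7: 7 × 4 × 7 = 196
  Item 8: 10 × 8 × 5 = 400
Modes with RPN ≥ 411: Item 4 (420) → 1.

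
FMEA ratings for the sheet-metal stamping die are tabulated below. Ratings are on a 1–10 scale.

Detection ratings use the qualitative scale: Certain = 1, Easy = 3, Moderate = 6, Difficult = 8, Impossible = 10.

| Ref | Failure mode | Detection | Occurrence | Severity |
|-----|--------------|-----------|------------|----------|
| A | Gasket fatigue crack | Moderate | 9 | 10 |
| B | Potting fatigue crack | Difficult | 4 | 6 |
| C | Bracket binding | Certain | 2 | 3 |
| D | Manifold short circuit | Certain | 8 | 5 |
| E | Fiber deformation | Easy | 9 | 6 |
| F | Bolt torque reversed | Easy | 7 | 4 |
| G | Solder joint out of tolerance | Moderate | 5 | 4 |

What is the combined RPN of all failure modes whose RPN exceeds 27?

1138

RPN = Severity × Occurrence × Detection:
  A: 10 × 9 × 6 = 540
  B: 6 × 4 × 8 = 192
  C: 3 × 2 × 1 = 6
  D: 5 × 8 × 1 = 40
  E: 6 × 9 × 3 = 162
  F: 4 × 7 × 3 = 84
  G: 4 × 5 × 6 = 120
RPN > 27: A (540), B (192), D (40), E (162), F (84), G (120).
Sum: 540 + 192 + 40 + 162 + 84 + 120 = 1138.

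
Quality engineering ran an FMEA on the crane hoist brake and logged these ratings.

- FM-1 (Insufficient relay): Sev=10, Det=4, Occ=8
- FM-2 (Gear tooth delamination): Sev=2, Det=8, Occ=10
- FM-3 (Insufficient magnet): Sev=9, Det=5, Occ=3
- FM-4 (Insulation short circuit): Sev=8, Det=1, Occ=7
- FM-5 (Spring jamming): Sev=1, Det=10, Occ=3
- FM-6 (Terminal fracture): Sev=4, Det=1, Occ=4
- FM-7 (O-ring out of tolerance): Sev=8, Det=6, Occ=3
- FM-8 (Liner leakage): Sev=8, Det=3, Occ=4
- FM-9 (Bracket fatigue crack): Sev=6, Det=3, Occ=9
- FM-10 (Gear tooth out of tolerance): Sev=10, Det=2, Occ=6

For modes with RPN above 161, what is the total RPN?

482

RPN = Severity × Occurrence × Detection:
  FM-1: 10 × 8 × 4 = 320
  FM-2: 2 × 10 × 8 = 160
  FM-3: 9 × 3 × 5 = 135
  FM-4: 8 × 7 × 1 = 56
  FM-5: 1 × 3 × 10 = 30
  FM-6: 4 × 4 × 1 = 16
  FM-7: 8 × 3 × 6 = 144
  FM-8: 8 × 4 × 3 = 96
  FM-9: 6 × 9 × 3 = 162
  FM-10: 10 × 6 × 2 = 120
RPN > 161: FM-1 (320), FM-9 (162).
Sum: 320 + 162 = 482.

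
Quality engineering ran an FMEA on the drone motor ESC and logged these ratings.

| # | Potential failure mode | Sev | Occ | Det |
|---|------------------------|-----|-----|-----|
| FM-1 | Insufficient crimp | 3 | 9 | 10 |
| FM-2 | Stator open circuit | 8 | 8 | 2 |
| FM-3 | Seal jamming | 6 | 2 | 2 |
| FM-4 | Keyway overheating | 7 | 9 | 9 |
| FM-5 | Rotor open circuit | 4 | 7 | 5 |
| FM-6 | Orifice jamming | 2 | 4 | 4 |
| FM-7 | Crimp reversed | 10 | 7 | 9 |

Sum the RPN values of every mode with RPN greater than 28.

RPN = Severity × Occurrence × Detection:
  FM-1: 3 × 9 × 10 = 270
  FM-2: 8 × 8 × 2 = 128
  FM-3: 6 × 2 × 2 = 24
  FM-4: 7 × 9 × 9 = 567
  FM-5: 4 × 7 × 5 = 140
  FM-6: 2 × 4 × 4 = 32
  FM-7: 10 × 7 × 9 = 630
RPN > 28: FM-1 (270), FM-2 (128), FM-4 (567), FM-5 (140), FM-6 (32), FM-7 (630).
Sum: 270 + 128 + 567 + 140 + 32 + 630 = 1767.

1767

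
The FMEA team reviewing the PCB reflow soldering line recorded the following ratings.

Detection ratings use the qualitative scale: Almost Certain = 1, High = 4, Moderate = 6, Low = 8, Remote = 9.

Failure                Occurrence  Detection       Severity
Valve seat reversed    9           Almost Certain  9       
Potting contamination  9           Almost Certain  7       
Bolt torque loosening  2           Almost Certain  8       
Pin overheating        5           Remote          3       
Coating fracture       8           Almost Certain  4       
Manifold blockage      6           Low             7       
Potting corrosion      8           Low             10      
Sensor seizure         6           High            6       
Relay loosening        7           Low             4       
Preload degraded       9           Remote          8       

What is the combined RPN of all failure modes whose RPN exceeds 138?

1992

RPN = Severity × Occurrence × Detection:
  Valve seat reversed: 9 × 9 × 1 = 81
  Potting contamination: 7 × 9 × 1 = 63
  Bolt torque loosening: 8 × 2 × 1 = 16
  Pin overheating: 3 × 5 × 9 = 135
  Coating fracture: 4 × 8 × 1 = 32
  Manifold blockage: 7 × 6 × 8 = 336
  Potting corrosion: 10 × 8 × 8 = 640
  Sensor seizure: 6 × 6 × 4 = 144
  Relay loosening: 4 × 7 × 8 = 224
  Preload degraded: 8 × 9 × 9 = 648
RPN > 138: Manifold blockage (336), Potting corrosion (640), Sensor seizure (144), Relay loosening (224), Preload degraded (648).
Sum: 336 + 640 + 144 + 224 + 648 = 1992.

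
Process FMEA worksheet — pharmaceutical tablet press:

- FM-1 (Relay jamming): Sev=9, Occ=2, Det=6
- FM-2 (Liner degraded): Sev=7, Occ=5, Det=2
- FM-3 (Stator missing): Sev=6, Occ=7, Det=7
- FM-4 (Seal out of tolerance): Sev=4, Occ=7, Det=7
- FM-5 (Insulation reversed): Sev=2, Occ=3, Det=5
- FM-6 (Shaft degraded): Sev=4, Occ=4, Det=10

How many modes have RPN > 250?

1

RPN = Severity × Occurrence × Detection:
  FM-1: 9 × 2 × 6 = 108
  FM-2: 7 × 5 × 2 = 70
  FM-3: 6 × 7 × 7 = 294
  FM-4: 4 × 7 × 7 = 196
  FM-5: 2 × 3 × 5 = 30
  FM-6: 4 × 4 × 10 = 160
Modes with RPN > 250: FM-3 (294) → 1.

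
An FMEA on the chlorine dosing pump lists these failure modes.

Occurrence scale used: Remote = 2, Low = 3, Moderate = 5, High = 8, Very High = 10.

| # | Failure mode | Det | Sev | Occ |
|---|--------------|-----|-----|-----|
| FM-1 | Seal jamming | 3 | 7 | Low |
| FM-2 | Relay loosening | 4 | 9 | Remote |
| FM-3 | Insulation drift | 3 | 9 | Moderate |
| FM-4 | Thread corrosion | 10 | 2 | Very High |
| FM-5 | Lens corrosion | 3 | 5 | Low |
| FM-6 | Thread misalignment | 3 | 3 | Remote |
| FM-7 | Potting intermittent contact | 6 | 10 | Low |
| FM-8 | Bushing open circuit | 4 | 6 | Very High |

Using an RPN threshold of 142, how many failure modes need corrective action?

3

RPN = Severity × Occurrence × Detection:
  FM-1: 7 × 3 × 3 = 63
  FM-2: 9 × 2 × 4 = 72
  FM-3: 9 × 5 × 3 = 135
  FM-4: 2 × 10 × 10 = 200
  FM-5: 5 × 3 × 3 = 45
  FM-6: 3 × 2 × 3 = 18
  FM-7: 10 × 3 × 6 = 180
  FM-8: 6 × 10 × 4 = 240
Modes with RPN ≥ 142: FM-4 (200), FM-7 (180), FM-8 (240) → 3.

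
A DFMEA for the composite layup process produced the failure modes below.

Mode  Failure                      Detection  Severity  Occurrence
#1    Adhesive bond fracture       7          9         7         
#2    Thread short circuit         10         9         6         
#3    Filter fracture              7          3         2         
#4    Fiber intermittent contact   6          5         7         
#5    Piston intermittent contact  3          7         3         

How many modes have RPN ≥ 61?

4

RPN = Severity × Occurrence × Detection:
  #1: 9 × 7 × 7 = 441
  #2: 9 × 6 × 10 = 540
  #3: 3 × 2 × 7 = 42
  #4: 5 × 7 × 6 = 210
  #5: 7 × 3 × 3 = 63
Modes with RPN ≥ 61: #1 (441), #2 (540), #4 (210), #5 (63) → 4.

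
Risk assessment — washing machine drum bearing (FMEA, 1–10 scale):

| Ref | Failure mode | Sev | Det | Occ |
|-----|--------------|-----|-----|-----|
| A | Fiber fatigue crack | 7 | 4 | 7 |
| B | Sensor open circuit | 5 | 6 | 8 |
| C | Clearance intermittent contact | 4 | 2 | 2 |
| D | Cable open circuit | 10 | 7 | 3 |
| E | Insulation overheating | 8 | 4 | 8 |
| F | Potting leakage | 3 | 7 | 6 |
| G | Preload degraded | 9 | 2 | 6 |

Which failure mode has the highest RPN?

E

RPN = Severity × Occurrence × Detection:
  A: 7 × 7 × 4 = 196
  B: 5 × 8 × 6 = 240
  C: 4 × 2 × 2 = 16
  D: 10 × 3 × 7 = 210
  E: 8 × 8 × 4 = 256
  F: 3 × 6 × 7 = 126
  G: 9 × 6 × 2 = 108
Highest RPN is 256 → E.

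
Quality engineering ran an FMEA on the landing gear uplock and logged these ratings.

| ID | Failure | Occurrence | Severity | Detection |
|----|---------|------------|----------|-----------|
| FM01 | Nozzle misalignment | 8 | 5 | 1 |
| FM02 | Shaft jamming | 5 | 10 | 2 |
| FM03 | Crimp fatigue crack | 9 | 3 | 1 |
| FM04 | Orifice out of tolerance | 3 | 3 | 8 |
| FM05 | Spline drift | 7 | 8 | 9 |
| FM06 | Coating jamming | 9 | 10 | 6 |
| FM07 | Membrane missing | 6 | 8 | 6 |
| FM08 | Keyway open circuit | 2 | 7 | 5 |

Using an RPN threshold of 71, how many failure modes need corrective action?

RPN = Severity × Occurrence × Detection:
  FM01: 5 × 8 × 1 = 40
  FM02: 10 × 5 × 2 = 100
  FM03: 3 × 9 × 1 = 27
  FM04: 3 × 3 × 8 = 72
  FM05: 8 × 7 × 9 = 504
  FM06: 10 × 9 × 6 = 540
  FM07: 8 × 6 × 6 = 288
  FM08: 7 × 2 × 5 = 70
Modes with RPN ≥ 71: FM02 (100), FM04 (72), FM05 (504), FM06 (540), FM07 (288) → 5.

5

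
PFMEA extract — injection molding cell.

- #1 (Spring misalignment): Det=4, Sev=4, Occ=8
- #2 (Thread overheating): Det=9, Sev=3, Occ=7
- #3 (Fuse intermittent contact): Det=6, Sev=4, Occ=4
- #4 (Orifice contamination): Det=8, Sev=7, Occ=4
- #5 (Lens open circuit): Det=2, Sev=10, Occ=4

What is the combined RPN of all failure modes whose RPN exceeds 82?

637

RPN = Severity × Occurrence × Detection:
  #1: 4 × 8 × 4 = 128
  #2: 3 × 7 × 9 = 189
  #3: 4 × 4 × 6 = 96
  #4: 7 × 4 × 8 = 224
  #5: 10 × 4 × 2 = 80
RPN > 82: #1 (128), #2 (189), #3 (96), #4 (224).
Sum: 128 + 189 + 96 + 224 = 637.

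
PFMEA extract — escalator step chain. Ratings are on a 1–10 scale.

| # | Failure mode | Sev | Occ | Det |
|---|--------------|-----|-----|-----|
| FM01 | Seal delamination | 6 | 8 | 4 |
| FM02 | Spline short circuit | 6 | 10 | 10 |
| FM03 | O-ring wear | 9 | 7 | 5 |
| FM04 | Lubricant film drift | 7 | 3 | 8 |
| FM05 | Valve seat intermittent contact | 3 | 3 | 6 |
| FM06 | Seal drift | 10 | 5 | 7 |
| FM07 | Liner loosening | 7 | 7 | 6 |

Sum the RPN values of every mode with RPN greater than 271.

RPN = Severity × Occurrence × Detection:
  FM01: 6 × 8 × 4 = 192
  FM02: 6 × 10 × 10 = 600
  FM03: 9 × 7 × 5 = 315
  FM04: 7 × 3 × 8 = 168
  FM05: 3 × 3 × 6 = 54
  FM06: 10 × 5 × 7 = 350
  FM07: 7 × 7 × 6 = 294
RPN > 271: FM02 (600), FM03 (315), FM06 (350), FM07 (294).
Sum: 600 + 315 + 350 + 294 = 1559.

1559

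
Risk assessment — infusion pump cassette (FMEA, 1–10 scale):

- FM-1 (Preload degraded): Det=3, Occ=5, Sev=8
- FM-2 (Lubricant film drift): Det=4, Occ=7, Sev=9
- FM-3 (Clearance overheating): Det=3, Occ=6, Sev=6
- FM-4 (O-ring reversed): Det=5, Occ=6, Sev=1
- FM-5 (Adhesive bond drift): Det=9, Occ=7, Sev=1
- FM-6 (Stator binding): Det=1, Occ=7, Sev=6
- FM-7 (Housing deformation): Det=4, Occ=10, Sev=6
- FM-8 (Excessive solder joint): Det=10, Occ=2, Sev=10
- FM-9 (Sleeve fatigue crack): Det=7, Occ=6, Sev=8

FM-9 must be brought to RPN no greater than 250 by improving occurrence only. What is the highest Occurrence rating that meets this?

4

FM-9: S=8, O=6, D=7 → current RPN = 336.
Fixed product = 56. Need 56 × O ≤ 250, so O ≤ 250/56 = 4.46.
Maximum integer Occurrence rating = 4 (gives RPN 224; O=5 would give 280 > 250).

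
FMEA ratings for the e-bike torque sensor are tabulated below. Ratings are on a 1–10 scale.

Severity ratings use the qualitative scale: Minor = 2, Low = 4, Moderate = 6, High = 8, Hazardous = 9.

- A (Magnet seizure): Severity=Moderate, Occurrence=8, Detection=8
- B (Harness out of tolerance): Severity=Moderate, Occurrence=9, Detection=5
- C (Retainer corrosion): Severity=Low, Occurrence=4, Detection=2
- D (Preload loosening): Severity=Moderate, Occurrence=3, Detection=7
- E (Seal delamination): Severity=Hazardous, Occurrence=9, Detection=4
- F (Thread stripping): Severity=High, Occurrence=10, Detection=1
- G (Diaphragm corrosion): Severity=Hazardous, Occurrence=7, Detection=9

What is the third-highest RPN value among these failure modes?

324

RPN = Severity × Occurrence × Detection:
  A: 6 × 8 × 8 = 384
  B: 6 × 9 × 5 = 270
  C: 4 × 4 × 2 = 32
  D: 6 × 3 × 7 = 126
  E: 9 × 9 × 4 = 324
  F: 8 × 10 × 1 = 80
  G: 9 × 7 × 9 = 567
Sorted descending: 567, 384, 324, 270, 126, 80, 32.
The third-highest RPN is 324 (E).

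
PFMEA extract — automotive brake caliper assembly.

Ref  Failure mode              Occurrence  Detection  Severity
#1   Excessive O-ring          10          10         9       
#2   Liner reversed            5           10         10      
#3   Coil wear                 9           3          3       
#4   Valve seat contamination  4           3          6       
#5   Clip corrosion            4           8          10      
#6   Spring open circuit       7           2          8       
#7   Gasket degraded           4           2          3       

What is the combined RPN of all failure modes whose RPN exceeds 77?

1913

RPN = Severity × Occurrence × Detection:
  #1: 9 × 10 × 10 = 900
  #2: 10 × 5 × 10 = 500
  #3: 3 × 9 × 3 = 81
  #4: 6 × 4 × 3 = 72
  #5: 10 × 4 × 8 = 320
  #6: 8 × 7 × 2 = 112
  #7: 3 × 4 × 2 = 24
RPN > 77: #1 (900), #2 (500), #3 (81), #5 (320), #6 (112).
Sum: 900 + 500 + 81 + 320 + 112 = 1913.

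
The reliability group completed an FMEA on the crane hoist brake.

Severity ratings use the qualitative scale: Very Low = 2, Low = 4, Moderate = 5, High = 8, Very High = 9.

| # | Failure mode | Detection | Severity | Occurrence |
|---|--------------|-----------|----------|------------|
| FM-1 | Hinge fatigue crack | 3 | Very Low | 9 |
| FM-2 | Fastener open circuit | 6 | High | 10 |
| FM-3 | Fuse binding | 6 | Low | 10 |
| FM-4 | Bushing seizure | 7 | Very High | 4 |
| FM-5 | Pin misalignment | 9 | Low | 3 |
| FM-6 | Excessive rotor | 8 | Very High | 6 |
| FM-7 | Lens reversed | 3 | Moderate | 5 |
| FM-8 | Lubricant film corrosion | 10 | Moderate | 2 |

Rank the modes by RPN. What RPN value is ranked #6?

RPN = Severity × Occurrence × Detection:
  FM-1: 2 × 9 × 3 = 54
  FM-2: 8 × 10 × 6 = 480
  FM-3: 4 × 10 × 6 = 240
  FM-4: 9 × 4 × 7 = 252
  FM-5: 4 × 3 × 9 = 108
  FM-6: 9 × 6 × 8 = 432
  FM-7: 5 × 5 × 3 = 75
  FM-8: 5 × 2 × 10 = 100
Sorted descending: 480, 432, 252, 240, 108, 100, 75, 54.
The sixth-highest RPN is 100 (FM-8).

100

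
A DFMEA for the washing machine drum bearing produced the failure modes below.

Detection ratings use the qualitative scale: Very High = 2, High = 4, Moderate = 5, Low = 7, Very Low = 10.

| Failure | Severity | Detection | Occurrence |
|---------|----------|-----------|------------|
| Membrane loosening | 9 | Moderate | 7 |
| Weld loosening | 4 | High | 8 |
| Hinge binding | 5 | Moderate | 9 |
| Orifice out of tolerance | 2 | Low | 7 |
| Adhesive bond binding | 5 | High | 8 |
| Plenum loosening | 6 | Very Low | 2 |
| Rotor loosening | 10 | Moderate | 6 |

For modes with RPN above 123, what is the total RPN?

RPN = Severity × Occurrence × Detection:
  Membrane loosening: 9 × 7 × 5 = 315
  Weld loosening: 4 × 8 × 4 = 128
  Hinge binding: 5 × 9 × 5 = 225
  Orifice out of tolerance: 2 × 7 × 7 = 98
  Adhesive bond binding: 5 × 8 × 4 = 160
  Plenum loosening: 6 × 2 × 10 = 120
  Rotor loosening: 10 × 6 × 5 = 300
RPN > 123: Membrane loosening (315), Weld loosening (128), Hinge binding (225), Adhesive bond binding (160), Rotor loosening (300).
Sum: 315 + 128 + 225 + 160 + 300 = 1128.

1128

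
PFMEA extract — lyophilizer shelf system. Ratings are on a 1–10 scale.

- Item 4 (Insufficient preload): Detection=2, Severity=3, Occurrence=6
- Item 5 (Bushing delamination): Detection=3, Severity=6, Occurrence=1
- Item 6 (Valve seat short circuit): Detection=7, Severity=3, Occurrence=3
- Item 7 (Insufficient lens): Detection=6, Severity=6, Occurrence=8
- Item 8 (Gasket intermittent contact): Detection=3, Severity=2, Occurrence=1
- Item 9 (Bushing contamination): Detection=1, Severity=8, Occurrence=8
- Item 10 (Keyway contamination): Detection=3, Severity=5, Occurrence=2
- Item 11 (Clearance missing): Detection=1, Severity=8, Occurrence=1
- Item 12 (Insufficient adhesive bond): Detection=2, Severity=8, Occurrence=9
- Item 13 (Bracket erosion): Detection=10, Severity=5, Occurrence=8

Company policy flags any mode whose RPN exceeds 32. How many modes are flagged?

RPN = Severity × Occurrence × Detection:
  Item 4: 3 × 6 × 2 = 36
  Item 5: 6 × 1 × 3 = 18
  Item 6: 3 × 3 × 7 = 63
  Item 7: 6 × 8 × 6 = 288
  Item 8: 2 × 1 × 3 = 6
  Item 9: 8 × 8 × 1 = 64
  Item 10: 5 × 2 × 3 = 30
  Item 11: 8 × 1 × 1 = 8
  Item 12: 8 × 9 × 2 = 144
  Item 13: 5 × 8 × 10 = 400
Modes with RPN > 32: Item 4 (36), Item 6 (63), Item 7 (288), Item 9 (64), Item 12 (144), Item 13 (400) → 6.

6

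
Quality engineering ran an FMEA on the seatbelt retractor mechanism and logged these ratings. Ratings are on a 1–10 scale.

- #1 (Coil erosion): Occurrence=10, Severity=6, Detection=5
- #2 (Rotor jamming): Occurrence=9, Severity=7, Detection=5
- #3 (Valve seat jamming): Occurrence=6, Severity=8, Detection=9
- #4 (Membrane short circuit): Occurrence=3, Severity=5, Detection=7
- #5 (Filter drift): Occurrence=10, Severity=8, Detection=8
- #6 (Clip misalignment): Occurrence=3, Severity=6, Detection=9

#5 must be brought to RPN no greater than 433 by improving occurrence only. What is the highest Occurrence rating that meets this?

#5: S=8, O=10, D=8 → current RPN = 640.
Fixed product = 64. Need 64 × O ≤ 433, so O ≤ 433/64 = 6.77.
Maximum integer Occurrence rating = 6 (gives RPN 384; O=7 would give 448 > 433).

6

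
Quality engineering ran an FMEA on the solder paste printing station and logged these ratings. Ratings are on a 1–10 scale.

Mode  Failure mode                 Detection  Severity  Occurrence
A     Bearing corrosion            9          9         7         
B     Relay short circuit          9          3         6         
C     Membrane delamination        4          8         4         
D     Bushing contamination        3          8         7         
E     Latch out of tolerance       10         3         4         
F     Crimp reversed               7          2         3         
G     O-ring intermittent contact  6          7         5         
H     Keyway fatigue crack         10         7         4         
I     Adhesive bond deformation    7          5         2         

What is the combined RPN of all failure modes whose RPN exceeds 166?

1225

RPN = Severity × Occurrence × Detection:
  A: 9 × 7 × 9 = 567
  B: 3 × 6 × 9 = 162
  C: 8 × 4 × 4 = 128
  D: 8 × 7 × 3 = 168
  E: 3 × 4 × 10 = 120
  F: 2 × 3 × 7 = 42
  G: 7 × 5 × 6 = 210
  H: 7 × 4 × 10 = 280
  I: 5 × 2 × 7 = 70
RPN > 166: A (567), D (168), G (210), H (280).
Sum: 567 + 168 + 210 + 280 = 1225.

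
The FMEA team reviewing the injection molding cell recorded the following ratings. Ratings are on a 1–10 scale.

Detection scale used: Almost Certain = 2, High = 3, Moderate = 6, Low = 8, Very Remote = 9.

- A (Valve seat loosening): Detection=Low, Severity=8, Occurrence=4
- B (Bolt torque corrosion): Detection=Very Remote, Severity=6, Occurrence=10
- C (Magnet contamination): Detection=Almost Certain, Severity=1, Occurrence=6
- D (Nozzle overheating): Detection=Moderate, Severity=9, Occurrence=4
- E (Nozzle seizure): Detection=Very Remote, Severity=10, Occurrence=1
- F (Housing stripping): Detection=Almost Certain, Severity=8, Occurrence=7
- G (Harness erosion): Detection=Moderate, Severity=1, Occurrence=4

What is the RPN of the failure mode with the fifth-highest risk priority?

RPN = Severity × Occurrence × Detection:
  A: 8 × 4 × 8 = 256
  B: 6 × 10 × 9 = 540
  C: 1 × 6 × 2 = 12
  D: 9 × 4 × 6 = 216
  E: 10 × 1 × 9 = 90
  F: 8 × 7 × 2 = 112
  G: 1 × 4 × 6 = 24
Sorted descending: 540, 256, 216, 112, 90, 24, 12.
The fifth-highest RPN is 90 (E).

90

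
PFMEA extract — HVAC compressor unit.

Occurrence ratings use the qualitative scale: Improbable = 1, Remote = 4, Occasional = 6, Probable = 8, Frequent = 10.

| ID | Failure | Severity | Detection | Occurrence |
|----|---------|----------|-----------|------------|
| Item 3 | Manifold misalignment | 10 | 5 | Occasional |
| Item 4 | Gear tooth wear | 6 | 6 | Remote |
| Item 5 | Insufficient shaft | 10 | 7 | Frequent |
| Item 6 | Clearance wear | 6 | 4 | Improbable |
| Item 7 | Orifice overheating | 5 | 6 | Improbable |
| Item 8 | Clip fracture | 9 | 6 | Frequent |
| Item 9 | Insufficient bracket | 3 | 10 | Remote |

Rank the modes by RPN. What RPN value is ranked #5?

RPN = Severity × Occurrence × Detection:
  Item 3: 10 × 6 × 5 = 300
  Item 4: 6 × 4 × 6 = 144
  Item 5: 10 × 10 × 7 = 700
  Item 6: 6 × 1 × 4 = 24
  Item 7: 5 × 1 × 6 = 30
  Item 8: 9 × 10 × 6 = 540
  Item 9: 3 × 4 × 10 = 120
Sorted descending: 700, 540, 300, 144, 120, 30, 24.
The fifth-highest RPN is 120 (Item 9).

120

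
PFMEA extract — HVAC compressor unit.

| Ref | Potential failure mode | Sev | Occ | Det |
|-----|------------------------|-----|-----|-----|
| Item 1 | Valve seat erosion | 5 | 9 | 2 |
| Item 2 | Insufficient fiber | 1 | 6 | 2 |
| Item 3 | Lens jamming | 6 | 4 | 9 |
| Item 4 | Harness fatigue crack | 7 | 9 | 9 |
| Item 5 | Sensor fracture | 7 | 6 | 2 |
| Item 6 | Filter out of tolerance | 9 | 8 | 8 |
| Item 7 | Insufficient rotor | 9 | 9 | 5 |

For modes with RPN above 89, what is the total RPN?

RPN = Severity × Occurrence × Detection:
  Item 1: 5 × 9 × 2 = 90
  Item 2: 1 × 6 × 2 = 12
  Item 3: 6 × 4 × 9 = 216
  Item 4: 7 × 9 × 9 = 567
  Item 5: 7 × 6 × 2 = 84
  Item 6: 9 × 8 × 8 = 576
  Item 7: 9 × 9 × 5 = 405
RPN > 89: Item 1 (90), Item 3 (216), Item 4 (567), Item 6 (576), Item 7 (405).
Sum: 90 + 216 + 567 + 576 + 405 = 1854.

1854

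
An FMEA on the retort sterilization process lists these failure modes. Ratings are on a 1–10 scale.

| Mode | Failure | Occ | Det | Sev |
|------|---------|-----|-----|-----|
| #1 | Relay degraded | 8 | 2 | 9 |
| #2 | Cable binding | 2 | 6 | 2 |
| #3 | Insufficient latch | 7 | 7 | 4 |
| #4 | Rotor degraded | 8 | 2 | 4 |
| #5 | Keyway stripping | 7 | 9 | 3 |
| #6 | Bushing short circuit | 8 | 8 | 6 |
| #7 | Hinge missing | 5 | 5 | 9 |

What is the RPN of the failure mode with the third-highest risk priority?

196

RPN = Severity × Occurrence × Detection:
  #1: 9 × 8 × 2 = 144
  #2: 2 × 2 × 6 = 24
  #3: 4 × 7 × 7 = 196
  #4: 4 × 8 × 2 = 64
  #5: 3 × 7 × 9 = 189
  #6: 6 × 8 × 8 = 384
  #7: 9 × 5 × 5 = 225
Sorted descending: 384, 225, 196, 189, 144, 64, 24.
The third-highest RPN is 196 (#3).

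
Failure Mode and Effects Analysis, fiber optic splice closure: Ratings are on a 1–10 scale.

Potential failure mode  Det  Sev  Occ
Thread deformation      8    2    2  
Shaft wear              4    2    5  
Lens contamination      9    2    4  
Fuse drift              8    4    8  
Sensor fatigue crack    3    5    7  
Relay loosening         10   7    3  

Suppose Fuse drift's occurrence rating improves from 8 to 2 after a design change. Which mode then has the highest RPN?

RPN = Severity × Occurrence × Detection:
  Thread deformation: 2 × 2 × 8 = 32
  Shaft wear: 2 × 5 × 4 = 40
  Lens contamination: 2 × 4 × 9 = 72
  Fuse drift: 4 × 8 × 8 = 256
  Sensor fatigue crack: 5 × 7 × 3 = 105
  Relay loosening: 7 × 3 × 10 = 210
After action: Fuse drift → 4 × 2 × 8 = 64.
Revised RPNs: Relay loosening=210, Sensor fatigue crack=105, Lens contamination=72, Fuse drift=64, Shaft wear=40, Thread deformation=32.
Highest is now Relay loosening (210).

Relay loosening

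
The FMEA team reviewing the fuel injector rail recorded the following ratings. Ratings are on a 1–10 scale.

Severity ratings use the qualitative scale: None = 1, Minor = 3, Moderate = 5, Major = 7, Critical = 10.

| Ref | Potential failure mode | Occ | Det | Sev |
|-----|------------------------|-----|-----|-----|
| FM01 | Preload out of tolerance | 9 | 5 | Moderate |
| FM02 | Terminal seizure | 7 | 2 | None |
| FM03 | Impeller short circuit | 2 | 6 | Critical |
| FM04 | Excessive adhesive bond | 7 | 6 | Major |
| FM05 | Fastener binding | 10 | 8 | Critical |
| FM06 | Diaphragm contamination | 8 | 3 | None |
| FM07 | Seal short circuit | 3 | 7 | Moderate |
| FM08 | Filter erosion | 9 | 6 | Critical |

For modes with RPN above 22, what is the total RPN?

RPN = Severity × Occurrence × Detection:
  FM01: 5 × 9 × 5 = 225
  FM02: 1 × 7 × 2 = 14
  FM03: 10 × 2 × 6 = 120
  FM04: 7 × 7 × 6 = 294
  FM05: 10 × 10 × 8 = 800
  FM06: 1 × 8 × 3 = 24
  FM07: 5 × 3 × 7 = 105
  FM08: 10 × 9 × 6 = 540
RPN > 22: FM01 (225), FM03 (120), FM04 (294), FM05 (800), FM06 (24), FM07 (105), FM08 (540).
Sum: 225 + 120 + 294 + 800 + 24 + 105 + 540 = 2108.

2108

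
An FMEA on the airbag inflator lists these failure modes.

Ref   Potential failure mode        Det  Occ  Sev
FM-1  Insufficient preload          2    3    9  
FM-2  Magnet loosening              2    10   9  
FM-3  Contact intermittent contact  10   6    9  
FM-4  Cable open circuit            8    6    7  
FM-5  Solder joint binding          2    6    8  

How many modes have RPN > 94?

RPN = Severity × Occurrence × Detection:
  FM-1: 9 × 3 × 2 = 54
  FM-2: 9 × 10 × 2 = 180
  FM-3: 9 × 6 × 10 = 540
  FM-4: 7 × 6 × 8 = 336
  FM-5: 8 × 6 × 2 = 96
Modes with RPN > 94: FM-2 (180), FM-3 (540), FM-4 (336), FM-5 (96) → 4.

4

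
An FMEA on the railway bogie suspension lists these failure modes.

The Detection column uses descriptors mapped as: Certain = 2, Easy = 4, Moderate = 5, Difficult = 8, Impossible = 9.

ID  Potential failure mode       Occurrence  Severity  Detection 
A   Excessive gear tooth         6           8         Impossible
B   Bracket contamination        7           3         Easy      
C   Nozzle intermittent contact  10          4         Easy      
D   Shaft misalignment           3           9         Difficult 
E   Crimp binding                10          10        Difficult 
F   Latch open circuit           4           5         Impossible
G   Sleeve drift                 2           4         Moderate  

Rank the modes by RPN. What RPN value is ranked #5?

160

RPN = Severity × Occurrence × Detection:
  A: 8 × 6 × 9 = 432
  B: 3 × 7 × 4 = 84
  C: 4 × 10 × 4 = 160
  D: 9 × 3 × 8 = 216
  E: 10 × 10 × 8 = 800
  F: 5 × 4 × 9 = 180
  G: 4 × 2 × 5 = 40
Sorted descending: 800, 432, 216, 180, 160, 84, 40.
The fifth-highest RPN is 160 (C).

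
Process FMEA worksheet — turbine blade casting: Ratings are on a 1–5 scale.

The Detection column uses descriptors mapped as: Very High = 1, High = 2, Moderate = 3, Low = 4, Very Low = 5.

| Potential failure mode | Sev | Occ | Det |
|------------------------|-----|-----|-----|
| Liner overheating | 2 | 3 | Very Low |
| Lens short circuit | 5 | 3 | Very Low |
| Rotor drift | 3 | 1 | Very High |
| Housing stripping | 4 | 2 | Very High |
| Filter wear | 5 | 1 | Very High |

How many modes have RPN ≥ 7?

RPN = Severity × Occurrence × Detection:
  Liner overheating: 2 × 3 × 5 = 30
  Lens short circuit: 5 × 3 × 5 = 75
  Rotor drift: 3 × 1 × 1 = 3
  Housing stripping: 4 × 2 × 1 = 8
  Filter wear: 5 × 1 × 1 = 5
Modes with RPN ≥ 7: Liner overheating (30), Lens short circuit (75), Housing stripping (8) → 3.

3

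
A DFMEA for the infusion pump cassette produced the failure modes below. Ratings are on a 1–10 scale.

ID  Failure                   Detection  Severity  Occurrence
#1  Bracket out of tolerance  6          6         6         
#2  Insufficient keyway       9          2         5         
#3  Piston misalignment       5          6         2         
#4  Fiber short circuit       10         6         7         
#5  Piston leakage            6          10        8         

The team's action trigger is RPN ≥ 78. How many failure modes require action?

4

RPN = Severity × Occurrence × Detection:
  #1: 6 × 6 × 6 = 216
  #2: 2 × 5 × 9 = 90
  #3: 6 × 2 × 5 = 60
  #4: 6 × 7 × 10 = 420
  #5: 10 × 8 × 6 = 480
Modes with RPN ≥ 78: #1 (216), #2 (90), #4 (420), #5 (480) → 4.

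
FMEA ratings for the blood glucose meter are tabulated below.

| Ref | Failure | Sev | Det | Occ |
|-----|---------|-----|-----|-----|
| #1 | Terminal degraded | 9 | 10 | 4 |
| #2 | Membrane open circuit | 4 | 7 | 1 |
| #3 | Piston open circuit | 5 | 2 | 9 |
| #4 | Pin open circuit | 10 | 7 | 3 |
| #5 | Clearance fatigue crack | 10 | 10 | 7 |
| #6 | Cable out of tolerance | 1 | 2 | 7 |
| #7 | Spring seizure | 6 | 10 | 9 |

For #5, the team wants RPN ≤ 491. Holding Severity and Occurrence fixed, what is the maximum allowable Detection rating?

7

#5: S=10, O=7, D=10 → current RPN = 700.
Fixed product = 70. Need 70 × D ≤ 491, so D ≤ 491/70 = 7.01.
Maximum integer Detection rating = 7 (gives RPN 490; D=8 would give 560 > 491).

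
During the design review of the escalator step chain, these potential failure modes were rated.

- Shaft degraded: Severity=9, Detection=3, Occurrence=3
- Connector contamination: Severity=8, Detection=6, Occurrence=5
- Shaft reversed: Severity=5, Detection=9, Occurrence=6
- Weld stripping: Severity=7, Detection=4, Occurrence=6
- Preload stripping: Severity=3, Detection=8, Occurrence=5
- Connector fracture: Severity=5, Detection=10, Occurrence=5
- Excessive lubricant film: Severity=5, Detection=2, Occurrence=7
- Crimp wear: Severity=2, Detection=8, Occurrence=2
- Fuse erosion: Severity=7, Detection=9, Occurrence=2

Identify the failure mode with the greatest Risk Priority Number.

RPN = Severity × Occurrence × Detection:
  Shaft degraded: 9 × 3 × 3 = 81
  Connector contamination: 8 × 5 × 6 = 240
  Shaft reversed: 5 × 6 × 9 = 270
  Weld stripping: 7 × 6 × 4 = 168
  Preload stripping: 3 × 5 × 8 = 120
  Connector fracture: 5 × 5 × 10 = 250
  Excessive lubricant film: 5 × 7 × 2 = 70
  Crimp wear: 2 × 2 × 8 = 32
  Fuse erosion: 7 × 2 × 9 = 126
Highest RPN is 270 → Shaft reversed.

Shaft reversed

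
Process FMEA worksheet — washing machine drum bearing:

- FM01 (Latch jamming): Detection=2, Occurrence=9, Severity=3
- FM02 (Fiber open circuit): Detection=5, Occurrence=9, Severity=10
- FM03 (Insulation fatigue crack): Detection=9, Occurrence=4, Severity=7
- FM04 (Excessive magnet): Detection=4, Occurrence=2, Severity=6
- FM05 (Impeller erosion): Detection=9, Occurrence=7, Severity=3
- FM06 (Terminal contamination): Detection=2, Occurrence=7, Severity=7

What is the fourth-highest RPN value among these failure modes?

98

RPN = Severity × Occurrence × Detection:
  FM01: 3 × 9 × 2 = 54
  FM02: 10 × 9 × 5 = 450
  FM03: 7 × 4 × 9 = 252
  FM04: 6 × 2 × 4 = 48
  FM05: 3 × 7 × 9 = 189
  FM06: 7 × 7 × 2 = 98
Sorted descending: 450, 252, 189, 98, 54, 48.
The fourth-highest RPN is 98 (FM06).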